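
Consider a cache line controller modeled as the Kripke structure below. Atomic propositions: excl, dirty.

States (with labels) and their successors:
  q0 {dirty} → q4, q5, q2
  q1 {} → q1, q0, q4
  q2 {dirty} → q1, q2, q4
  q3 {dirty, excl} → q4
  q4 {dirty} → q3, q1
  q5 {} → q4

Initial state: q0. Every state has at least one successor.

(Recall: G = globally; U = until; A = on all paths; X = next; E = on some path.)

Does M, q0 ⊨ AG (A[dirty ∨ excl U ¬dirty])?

States satisfying A[dirty ∨ excl U ¬dirty]: {q1, q5}.
States satisfying AG (A[dirty ∨ excl U ¬dirty]): ∅.
q0 is reachable from q0 and violates A[dirty ∨ excl U ¬dirty], so AG fails at q0.
q0 ∉ Sat(AG (A[dirty ∨ excl U ¬dirty])).

No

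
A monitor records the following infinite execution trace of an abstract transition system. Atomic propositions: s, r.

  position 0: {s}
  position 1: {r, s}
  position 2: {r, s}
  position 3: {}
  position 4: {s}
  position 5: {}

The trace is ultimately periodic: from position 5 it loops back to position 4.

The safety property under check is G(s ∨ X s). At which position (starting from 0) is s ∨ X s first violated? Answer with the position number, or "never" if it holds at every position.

s ∨ X s holds at every position 0..5, and those are all the positions the trace ever visits, so the invariant G(s ∨ X s) is never violated.

never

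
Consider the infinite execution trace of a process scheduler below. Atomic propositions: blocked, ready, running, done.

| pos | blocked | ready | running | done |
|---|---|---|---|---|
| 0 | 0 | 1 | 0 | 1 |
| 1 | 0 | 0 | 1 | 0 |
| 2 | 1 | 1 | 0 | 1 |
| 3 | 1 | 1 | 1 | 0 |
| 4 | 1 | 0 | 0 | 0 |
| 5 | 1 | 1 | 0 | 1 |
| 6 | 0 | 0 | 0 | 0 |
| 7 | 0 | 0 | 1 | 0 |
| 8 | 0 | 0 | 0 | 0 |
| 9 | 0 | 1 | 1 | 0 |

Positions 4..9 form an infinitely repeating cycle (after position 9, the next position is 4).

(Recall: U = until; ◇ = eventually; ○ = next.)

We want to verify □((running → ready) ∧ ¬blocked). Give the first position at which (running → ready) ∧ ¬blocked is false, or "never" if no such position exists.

1

Check (running → ready) ∧ ¬blocked at each position in order: 0 ✓.
At position 1 the labels are {running}, so (running → ready) ∧ ¬blocked is false there. This is the first violation.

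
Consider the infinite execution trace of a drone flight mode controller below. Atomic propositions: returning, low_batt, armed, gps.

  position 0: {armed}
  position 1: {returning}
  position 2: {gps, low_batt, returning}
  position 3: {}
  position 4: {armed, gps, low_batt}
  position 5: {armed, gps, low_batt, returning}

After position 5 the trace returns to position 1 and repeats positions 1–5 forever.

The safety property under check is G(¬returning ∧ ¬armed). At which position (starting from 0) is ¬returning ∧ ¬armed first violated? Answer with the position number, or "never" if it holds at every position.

At position 0 the labels are {armed}, so ¬returning ∧ ¬armed is false there. This is the first violation.

0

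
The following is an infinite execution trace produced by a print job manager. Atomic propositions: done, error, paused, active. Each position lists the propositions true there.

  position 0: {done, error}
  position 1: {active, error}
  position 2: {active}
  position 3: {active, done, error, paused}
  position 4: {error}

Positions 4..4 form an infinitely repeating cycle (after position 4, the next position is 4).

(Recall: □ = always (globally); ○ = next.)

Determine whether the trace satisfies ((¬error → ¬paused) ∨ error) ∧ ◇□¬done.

□¬done holds at position 4, which is reachable from 0, so ◇□¬done holds.
At position 0: (¬error → ¬paused) ∨ error is true; ◇□¬done is true; so ((¬error → ¬paused) ∨ error) ∧ ◇□¬done is true.

Holds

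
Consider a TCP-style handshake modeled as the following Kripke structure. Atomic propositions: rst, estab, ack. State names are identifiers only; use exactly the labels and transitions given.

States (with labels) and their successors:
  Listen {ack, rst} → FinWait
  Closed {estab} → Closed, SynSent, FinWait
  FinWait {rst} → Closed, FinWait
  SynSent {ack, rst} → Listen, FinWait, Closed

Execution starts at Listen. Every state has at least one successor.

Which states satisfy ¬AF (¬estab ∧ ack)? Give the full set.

{Closed, FinWait}

States satisfying ¬estab ∧ ack: {Listen, SynSent}.
States satisfying AF (¬estab ∧ ack): {Listen, SynSent}.
States satisfying ¬AF (¬estab ∧ ack): {Closed, FinWait}.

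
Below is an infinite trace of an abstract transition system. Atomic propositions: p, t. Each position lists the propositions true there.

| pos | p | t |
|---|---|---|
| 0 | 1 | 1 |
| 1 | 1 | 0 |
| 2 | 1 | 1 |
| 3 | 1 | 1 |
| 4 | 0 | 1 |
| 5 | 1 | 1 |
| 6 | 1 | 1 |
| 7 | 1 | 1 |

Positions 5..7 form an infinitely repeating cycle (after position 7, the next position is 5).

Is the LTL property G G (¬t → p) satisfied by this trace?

G (¬t → p) holds at every position 0..7, and those are all positions ever visited, so G G (¬t → p) holds.

Holds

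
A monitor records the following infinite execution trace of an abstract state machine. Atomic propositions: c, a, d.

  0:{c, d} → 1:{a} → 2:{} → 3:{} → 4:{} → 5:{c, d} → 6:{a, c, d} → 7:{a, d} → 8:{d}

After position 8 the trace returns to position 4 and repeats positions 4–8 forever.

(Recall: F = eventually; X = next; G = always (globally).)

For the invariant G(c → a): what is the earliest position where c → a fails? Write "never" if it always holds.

0

At position 0 the labels are {c, d}, so c → a is false there. This is the first violation.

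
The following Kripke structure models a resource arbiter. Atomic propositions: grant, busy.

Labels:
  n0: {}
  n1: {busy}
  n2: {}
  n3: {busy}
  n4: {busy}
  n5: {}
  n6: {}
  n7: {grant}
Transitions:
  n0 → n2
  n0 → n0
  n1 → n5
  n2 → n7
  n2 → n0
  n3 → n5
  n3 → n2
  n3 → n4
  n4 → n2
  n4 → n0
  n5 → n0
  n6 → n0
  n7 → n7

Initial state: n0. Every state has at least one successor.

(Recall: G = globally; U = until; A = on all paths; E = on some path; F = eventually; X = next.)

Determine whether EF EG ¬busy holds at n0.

Satisfied

States satisfying EG ¬busy: {n0, n2, n5, n6, n7}.
States satisfying EF EG ¬busy: {n0, n1, n2, n3, n4, n5, n6, n7}.
Some path from n0 reaches a state where EG ¬busy holds.
n0 ∈ Sat(EF EG ¬busy).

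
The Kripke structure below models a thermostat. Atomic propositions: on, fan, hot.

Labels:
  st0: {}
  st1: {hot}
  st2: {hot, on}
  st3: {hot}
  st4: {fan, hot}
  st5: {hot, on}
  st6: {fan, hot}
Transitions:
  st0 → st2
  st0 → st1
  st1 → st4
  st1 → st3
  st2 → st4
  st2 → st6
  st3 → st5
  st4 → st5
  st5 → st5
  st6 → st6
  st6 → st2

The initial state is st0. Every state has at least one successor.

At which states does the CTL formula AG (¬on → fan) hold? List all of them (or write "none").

States satisfying ¬on → fan: {st2, st4, st5, st6}.
States satisfying AG (¬on → fan): {st2, st4, st5, st6}.

{st2, st4, st5, st6}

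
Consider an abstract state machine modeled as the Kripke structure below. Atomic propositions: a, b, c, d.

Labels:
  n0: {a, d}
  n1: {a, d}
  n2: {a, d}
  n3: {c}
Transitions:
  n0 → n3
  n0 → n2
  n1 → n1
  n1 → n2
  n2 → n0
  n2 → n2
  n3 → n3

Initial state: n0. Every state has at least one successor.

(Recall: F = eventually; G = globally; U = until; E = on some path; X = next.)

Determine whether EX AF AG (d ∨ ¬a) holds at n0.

States satisfying AF AG (d ∨ ¬a): {n0, n1, n2, n3}.
States satisfying EX AF AG (d ∨ ¬a): {n0, n1, n2, n3}.
n0 ∈ Sat(EX AF AG (d ∨ ¬a)).

Yes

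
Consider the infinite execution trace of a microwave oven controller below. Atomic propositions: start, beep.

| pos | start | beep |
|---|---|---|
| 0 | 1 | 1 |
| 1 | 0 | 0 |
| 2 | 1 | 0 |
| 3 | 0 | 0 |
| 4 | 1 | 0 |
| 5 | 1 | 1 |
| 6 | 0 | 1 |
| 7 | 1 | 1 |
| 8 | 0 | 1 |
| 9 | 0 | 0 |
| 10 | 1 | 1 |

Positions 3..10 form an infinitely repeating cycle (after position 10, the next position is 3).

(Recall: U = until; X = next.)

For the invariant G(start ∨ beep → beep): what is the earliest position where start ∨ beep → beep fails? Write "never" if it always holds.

Check start ∨ beep → beep at each position in order: 0 ✓, 1 ✓.
At position 2 the labels are {start}, so start ∨ beep → beep is false there. This is the first violation.

2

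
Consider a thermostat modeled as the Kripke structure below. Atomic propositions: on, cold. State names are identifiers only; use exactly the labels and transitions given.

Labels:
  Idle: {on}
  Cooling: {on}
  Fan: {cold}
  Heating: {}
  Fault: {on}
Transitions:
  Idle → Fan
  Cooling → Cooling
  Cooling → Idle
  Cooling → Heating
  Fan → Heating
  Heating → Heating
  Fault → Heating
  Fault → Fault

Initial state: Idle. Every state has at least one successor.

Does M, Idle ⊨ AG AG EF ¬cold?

States satisfying AG EF ¬cold: {Idle, Cooling, Fan, Heating, Fault}.
States satisfying AG AG EF ¬cold: {Idle, Cooling, Fan, Heating, Fault}.
Every state reachable from Idle satisfies AG EF ¬cold.
Idle ∈ Sat(AG AG EF ¬cold).

Yes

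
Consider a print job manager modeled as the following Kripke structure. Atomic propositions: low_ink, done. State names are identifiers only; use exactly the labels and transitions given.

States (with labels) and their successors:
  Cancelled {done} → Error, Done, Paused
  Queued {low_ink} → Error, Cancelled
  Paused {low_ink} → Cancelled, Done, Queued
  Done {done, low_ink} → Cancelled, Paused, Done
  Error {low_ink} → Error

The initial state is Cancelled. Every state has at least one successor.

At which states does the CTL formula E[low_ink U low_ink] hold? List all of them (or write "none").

{Queued, Paused, Done, Error}

States satisfying low_ink: {Queued, Paused, Done, Error}.
States satisfying E[low_ink U low_ink]: {Queued, Paused, Done, Error}.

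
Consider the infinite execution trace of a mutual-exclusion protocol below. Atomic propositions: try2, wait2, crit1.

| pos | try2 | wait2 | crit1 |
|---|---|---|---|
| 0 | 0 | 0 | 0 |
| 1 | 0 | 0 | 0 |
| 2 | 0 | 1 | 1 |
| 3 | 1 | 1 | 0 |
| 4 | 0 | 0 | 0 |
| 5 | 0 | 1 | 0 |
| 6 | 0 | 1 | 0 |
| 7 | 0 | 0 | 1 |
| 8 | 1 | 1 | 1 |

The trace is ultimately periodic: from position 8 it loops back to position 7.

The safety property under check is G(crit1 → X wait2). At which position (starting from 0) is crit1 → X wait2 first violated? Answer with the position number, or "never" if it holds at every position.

8

Check crit1 → X wait2 at each position in order: 0 ✓, 1 ✓, 2 ✓, 3 ✓, 4 ✓, 5 ✓, 6 ✓, 7 ✓.
At position 8 the labels are {crit1, try2, wait2} and the next position 7 has {crit1}, so crit1 → X wait2 is false there. This is the first violation.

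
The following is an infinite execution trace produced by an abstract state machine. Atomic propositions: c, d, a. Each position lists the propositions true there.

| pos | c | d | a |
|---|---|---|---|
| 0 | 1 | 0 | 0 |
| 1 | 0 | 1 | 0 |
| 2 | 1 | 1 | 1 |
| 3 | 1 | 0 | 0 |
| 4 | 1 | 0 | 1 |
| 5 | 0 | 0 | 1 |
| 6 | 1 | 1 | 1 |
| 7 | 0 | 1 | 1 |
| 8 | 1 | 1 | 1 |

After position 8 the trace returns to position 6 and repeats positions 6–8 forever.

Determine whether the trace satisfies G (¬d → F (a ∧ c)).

Yes

¬d → F (a ∧ c) holds at every position 0..8, and those are all positions ever visited, so G (¬d → F (a ∧ c)) holds.
Positions where ¬d holds: 0, 3, 4, 5.
Check F (a ∧ c) at each: 0→ok, 3→ok, 4→ok, 5→ok.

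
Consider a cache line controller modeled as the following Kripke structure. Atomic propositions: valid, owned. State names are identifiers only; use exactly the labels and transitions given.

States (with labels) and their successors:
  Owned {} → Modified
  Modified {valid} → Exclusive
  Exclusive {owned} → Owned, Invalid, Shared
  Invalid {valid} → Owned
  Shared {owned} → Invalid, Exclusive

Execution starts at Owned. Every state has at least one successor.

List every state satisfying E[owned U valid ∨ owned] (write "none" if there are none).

States satisfying owned: {Exclusive, Shared}.
States satisfying valid ∨ owned: {Modified, Exclusive, Invalid, Shared}.
States satisfying E[owned U valid ∨ owned]: {Modified, Exclusive, Invalid, Shared}.

{Modified, Exclusive, Invalid, Shared}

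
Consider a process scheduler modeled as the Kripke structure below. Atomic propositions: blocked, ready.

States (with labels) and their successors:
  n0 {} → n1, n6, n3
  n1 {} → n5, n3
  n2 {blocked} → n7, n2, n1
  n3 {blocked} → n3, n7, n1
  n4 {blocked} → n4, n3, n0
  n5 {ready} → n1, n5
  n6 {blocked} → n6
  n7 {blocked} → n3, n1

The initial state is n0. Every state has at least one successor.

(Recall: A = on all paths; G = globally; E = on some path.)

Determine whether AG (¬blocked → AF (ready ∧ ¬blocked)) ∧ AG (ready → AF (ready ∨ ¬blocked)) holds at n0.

States satisfying ¬blocked → AF (ready ∧ ¬blocked): {n2, n3, n4, n5, n6, n7}.
States satisfying AG (¬blocked → AF (ready ∧ ¬blocked)): {n6}.
States satisfying ready → AF (ready ∨ ¬blocked): {n0, n1, n2, n3, n4, n5, n6, n7}.
States satisfying AG (ready → AF (ready ∨ ¬blocked)): {n0, n1, n2, n3, n4, n5, n6, n7}.
States satisfying AG (¬blocked → AF (ready ∧ ¬blocked)) ∧ AG (ready → AF (ready ∨ ¬blocked)): {n6}.
n0 ∉ Sat(AG (¬blocked → AF (ready ∧ ¬blocked)) ∧ AG (ready → AF (ready ∨ ¬blocked))).

No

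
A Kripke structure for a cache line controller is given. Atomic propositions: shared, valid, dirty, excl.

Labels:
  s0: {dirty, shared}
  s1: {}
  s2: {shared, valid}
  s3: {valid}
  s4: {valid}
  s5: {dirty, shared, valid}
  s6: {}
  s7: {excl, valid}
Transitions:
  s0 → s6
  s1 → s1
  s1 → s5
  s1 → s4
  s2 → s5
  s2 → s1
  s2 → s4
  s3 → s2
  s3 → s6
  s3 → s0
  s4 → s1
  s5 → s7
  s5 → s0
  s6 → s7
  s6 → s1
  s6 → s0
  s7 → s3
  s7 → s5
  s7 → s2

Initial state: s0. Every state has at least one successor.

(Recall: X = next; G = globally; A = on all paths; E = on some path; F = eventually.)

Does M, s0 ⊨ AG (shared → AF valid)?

States satisfying shared → AF valid: {s1, s2, s3, s4, s5, s6, s7}.
States satisfying AG (shared → AF valid): ∅.
s0 is reachable from s0 and violates shared → AF valid, so AG fails at s0.
s0 ∉ Sat(AG (shared → AF valid)).

Does not hold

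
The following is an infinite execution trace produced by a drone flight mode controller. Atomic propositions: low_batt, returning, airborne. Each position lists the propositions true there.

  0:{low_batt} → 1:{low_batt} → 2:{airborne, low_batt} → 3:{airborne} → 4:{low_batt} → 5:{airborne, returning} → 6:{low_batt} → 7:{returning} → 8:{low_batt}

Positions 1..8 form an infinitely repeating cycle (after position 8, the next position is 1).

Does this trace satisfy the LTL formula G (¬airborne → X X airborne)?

No

¬airborne → X X airborne must hold at every position from 0 onward. It fails at position 4, so G (¬airborne → X X airborne) is false.
Positions where ¬airborne holds: 0, 1, 4, 6, 7, 8.
Check X X airborne at each: 0→ok, 1→ok, 4→fails, 6→fails, 7→fails, 8→ok.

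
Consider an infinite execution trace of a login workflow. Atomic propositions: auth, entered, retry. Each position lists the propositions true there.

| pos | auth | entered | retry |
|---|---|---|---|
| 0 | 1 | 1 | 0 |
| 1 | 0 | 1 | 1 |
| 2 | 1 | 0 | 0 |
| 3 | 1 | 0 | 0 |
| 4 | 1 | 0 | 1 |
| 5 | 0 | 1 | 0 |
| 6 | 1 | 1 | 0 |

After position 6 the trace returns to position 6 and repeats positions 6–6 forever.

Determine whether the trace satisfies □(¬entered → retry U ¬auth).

Does not hold

¬entered → retry U ¬auth must hold at every position from 0 onward. It fails at position 2, so □(¬entered → retry U ¬auth) is false.
Positions where ¬entered holds: 2, 3, 4.
Check retry U ¬auth at each: 2→fails, 3→fails, 4→ok.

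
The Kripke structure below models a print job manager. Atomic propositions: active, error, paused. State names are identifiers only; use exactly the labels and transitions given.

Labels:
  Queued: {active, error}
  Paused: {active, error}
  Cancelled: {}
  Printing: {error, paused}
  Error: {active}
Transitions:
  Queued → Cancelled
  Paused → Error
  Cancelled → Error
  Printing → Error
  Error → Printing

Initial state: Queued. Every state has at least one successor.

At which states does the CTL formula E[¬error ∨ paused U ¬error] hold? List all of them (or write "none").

{Cancelled, Printing, Error}

States satisfying ¬error ∨ paused: {Cancelled, Printing, Error}.
States satisfying ¬error: {Cancelled, Error}.
States satisfying E[¬error ∨ paused U ¬error]: {Cancelled, Printing, Error}.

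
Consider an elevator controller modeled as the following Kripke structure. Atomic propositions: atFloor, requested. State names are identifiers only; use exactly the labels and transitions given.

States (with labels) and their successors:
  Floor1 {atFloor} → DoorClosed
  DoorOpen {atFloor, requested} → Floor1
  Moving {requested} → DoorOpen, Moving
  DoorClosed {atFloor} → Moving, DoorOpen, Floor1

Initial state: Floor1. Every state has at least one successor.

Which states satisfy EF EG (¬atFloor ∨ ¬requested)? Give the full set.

{Floor1, DoorOpen, Moving, DoorClosed}

States satisfying EG (¬atFloor ∨ ¬requested): {Floor1, Moving, DoorClosed}.
States satisfying EF EG (¬atFloor ∨ ¬requested): {Floor1, DoorOpen, Moving, DoorClosed}.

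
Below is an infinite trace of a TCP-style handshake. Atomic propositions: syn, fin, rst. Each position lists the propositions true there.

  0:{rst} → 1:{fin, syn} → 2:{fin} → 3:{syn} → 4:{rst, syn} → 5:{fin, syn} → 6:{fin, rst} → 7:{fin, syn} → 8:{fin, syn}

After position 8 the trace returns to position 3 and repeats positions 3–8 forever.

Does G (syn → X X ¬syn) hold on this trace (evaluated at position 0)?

Violated

syn → X X ¬syn must hold at every position from 0 onward. It fails at position 1, so G (syn → X X ¬syn) is false.
Positions where syn holds: 1, 3, 4, 5, 7, 8.
Check X X ¬syn at each: 1→fails, 3→fails, 4→ok, 5→fails, 7→fails, 8→fails.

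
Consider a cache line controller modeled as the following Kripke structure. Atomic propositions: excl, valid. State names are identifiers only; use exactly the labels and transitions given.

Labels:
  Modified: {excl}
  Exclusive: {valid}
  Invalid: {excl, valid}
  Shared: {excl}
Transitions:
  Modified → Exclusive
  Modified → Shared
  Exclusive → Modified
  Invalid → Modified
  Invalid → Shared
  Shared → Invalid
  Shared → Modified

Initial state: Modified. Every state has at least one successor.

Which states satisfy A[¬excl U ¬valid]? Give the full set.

{Modified, Exclusive, Shared}

States satisfying ¬excl: {Exclusive}.
States satisfying ¬valid: {Modified, Shared}.
States satisfying A[¬excl U ¬valid]: {Modified, Exclusive, Shared}.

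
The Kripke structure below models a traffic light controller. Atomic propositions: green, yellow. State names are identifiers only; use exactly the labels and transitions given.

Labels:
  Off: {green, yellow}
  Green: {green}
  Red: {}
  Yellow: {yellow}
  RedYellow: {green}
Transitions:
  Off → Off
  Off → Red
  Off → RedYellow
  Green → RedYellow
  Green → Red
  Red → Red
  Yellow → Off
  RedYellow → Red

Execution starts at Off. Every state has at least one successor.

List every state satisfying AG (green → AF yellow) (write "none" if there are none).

{Red}

States satisfying green → AF yellow: {Off, Red, Yellow}.
States satisfying AG (green → AF yellow): {Red}.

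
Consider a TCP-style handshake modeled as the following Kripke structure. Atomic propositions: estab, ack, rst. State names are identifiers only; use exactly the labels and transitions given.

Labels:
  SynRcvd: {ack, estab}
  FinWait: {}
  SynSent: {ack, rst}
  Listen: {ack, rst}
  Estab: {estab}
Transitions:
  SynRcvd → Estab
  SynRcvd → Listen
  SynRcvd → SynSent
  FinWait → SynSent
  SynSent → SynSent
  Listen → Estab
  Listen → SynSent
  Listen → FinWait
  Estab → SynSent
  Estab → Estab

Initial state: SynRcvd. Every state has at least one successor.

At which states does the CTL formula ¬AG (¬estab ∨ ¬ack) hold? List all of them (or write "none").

States satisfying ¬estab ∨ ¬ack: {FinWait, SynSent, Listen, Estab}.
States satisfying AG (¬estab ∨ ¬ack): {FinWait, SynSent, Listen, Estab}.
States satisfying ¬AG (¬estab ∨ ¬ack): {SynRcvd}.

{SynRcvd}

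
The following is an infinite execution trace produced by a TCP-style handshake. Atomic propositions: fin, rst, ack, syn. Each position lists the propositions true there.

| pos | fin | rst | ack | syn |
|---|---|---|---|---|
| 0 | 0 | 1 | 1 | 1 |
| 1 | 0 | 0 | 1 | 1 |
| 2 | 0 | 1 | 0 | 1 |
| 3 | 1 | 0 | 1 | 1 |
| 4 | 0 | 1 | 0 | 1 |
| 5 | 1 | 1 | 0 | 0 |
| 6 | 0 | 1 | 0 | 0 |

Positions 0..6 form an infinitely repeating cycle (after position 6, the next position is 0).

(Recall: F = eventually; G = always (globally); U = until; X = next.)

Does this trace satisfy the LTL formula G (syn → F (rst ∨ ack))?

Holds

syn → F (rst ∨ ack) holds at every position 0..6, and those are all positions ever visited, so G (syn → F (rst ∨ ack)) holds.
Positions where syn holds: 0, 1, 2, 3, 4.
Check F (rst ∨ ack) at each: 0→ok, 1→ok, 2→ok, 3→ok, 4→ok.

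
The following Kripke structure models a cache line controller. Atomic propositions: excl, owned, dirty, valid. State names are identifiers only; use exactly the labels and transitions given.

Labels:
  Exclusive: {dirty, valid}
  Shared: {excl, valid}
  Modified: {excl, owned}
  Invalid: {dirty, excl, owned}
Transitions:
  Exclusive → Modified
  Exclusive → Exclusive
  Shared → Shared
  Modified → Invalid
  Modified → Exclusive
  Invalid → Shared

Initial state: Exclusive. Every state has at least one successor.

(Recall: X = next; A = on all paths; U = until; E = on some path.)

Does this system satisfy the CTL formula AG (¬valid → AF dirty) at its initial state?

Satisfied

States satisfying ¬valid → AF dirty: {Exclusive, Shared, Modified, Invalid}.
States satisfying AG (¬valid → AF dirty): {Exclusive, Shared, Modified, Invalid}.
Every state reachable from Exclusive satisfies ¬valid → AF dirty.
Exclusive ∈ Sat(AG (¬valid → AF dirty)).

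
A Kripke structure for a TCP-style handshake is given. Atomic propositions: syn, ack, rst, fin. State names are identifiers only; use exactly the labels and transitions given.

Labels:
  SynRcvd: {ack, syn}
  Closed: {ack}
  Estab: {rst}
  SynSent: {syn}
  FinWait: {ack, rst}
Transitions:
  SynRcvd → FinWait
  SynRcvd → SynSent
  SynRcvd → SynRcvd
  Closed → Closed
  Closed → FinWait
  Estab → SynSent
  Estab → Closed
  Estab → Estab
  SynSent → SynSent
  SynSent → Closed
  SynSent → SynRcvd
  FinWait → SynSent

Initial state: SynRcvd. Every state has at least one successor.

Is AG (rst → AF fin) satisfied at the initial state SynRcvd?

States satisfying rst → AF fin: {SynRcvd, Closed, SynSent}.
States satisfying AG (rst → AF fin): ∅.
FinWait is reachable from SynRcvd and violates rst → AF fin, so AG fails at SynRcvd.
SynRcvd ∉ Sat(AG (rst → AF fin)).

No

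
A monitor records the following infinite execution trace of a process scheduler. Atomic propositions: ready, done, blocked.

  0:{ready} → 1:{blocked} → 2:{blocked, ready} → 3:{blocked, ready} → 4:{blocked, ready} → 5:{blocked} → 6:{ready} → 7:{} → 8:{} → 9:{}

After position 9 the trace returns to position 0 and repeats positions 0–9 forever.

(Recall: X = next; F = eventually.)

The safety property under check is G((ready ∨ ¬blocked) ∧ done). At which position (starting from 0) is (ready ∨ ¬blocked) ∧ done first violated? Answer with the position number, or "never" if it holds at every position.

0

At position 0 the labels are {ready}, so (ready ∨ ¬blocked) ∧ done is false there. This is the first violation.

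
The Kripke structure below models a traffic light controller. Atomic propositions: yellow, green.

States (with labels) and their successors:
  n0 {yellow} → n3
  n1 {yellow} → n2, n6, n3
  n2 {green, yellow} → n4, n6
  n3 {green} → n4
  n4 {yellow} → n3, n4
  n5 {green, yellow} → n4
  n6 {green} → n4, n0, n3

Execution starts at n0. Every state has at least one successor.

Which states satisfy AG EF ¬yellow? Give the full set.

States satisfying EF ¬yellow: {n0, n1, n2, n3, n4, n5, n6}.
States satisfying AG EF ¬yellow: {n0, n1, n2, n3, n4, n5, n6}.

{n0, n1, n2, n3, n4, n5, n6}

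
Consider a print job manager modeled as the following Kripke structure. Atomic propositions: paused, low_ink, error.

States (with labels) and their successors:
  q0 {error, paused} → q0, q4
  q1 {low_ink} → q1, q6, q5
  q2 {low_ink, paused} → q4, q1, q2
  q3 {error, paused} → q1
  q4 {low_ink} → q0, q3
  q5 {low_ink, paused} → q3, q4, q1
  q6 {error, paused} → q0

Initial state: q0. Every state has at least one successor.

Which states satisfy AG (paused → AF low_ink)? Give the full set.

none

States satisfying paused → AF low_ink: {q1, q2, q3, q4, q5}.
States satisfying AG (paused → AF low_ink): ∅.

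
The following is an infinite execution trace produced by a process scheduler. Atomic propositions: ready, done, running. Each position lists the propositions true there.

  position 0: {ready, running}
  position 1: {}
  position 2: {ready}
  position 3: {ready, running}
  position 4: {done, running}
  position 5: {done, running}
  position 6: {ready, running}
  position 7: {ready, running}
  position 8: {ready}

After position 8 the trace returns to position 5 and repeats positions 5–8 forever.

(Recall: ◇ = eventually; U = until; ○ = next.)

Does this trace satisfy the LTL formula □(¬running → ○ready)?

Violated

¬running → ○ready must hold at every position from 0 onward. It fails at position 8, so □(¬running → ○ready) is false.
Positions where ¬running holds: 1, 2, 8.
Check ○ready at each: 1→ok, 2→ok, 8→fails.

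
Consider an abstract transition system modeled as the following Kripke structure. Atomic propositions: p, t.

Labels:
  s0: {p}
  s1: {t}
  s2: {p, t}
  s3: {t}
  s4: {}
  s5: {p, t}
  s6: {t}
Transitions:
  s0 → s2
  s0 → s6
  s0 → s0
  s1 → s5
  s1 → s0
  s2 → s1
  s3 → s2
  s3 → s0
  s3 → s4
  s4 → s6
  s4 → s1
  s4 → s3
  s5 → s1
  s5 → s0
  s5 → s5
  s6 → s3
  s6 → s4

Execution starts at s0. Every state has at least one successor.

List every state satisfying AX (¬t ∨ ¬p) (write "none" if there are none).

{s2, s4, s6}

States satisfying ¬t ∨ ¬p: {s0, s1, s3, s4, s6}.
States satisfying AX (¬t ∨ ¬p): {s2, s4, s6}.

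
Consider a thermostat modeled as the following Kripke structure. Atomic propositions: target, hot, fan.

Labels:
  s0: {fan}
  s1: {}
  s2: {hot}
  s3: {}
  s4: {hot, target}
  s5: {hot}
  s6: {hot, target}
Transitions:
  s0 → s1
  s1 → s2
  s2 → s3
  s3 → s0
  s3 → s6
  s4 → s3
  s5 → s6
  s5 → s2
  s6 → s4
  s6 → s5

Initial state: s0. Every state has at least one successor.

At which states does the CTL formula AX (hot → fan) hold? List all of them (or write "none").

{s0, s2, s4}

States satisfying hot → fan: {s0, s1, s3}.
States satisfying AX (hot → fan): {s0, s2, s4}.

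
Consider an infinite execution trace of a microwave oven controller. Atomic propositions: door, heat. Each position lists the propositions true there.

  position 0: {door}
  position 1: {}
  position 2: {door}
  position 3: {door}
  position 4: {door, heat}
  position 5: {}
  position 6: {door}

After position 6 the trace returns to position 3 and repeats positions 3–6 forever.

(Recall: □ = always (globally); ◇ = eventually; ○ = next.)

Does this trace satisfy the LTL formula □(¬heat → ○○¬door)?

No

¬heat → ○○¬door must hold at every position from 0 onward. It fails at position 0, so □(¬heat → ○○¬door) is false.
Positions where ¬heat holds: 0, 1, 2, 3, 5, 6.
Check ○○¬door at each: 0→fails, 1→fails, 2→fails, 3→ok, 5→fails, 6→fails.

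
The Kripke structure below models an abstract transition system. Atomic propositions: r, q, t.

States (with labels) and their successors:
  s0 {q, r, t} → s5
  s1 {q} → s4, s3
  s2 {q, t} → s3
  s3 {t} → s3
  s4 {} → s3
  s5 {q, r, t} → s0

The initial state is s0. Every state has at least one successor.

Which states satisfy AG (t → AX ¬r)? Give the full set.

{s1, s2, s3, s4}

States satisfying t → AX ¬r: {s1, s2, s3, s4}.
States satisfying AG (t → AX ¬r): {s1, s2, s3, s4}.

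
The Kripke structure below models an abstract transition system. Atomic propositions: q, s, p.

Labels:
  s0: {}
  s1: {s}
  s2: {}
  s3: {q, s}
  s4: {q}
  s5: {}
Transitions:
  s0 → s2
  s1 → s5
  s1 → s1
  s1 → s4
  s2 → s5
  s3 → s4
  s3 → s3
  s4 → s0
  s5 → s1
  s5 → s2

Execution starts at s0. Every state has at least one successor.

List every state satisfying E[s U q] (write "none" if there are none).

States satisfying s: {s1, s3}.
States satisfying q: {s3, s4}.
States satisfying E[s U q]: {s1, s3, s4}.

{s1, s3, s4}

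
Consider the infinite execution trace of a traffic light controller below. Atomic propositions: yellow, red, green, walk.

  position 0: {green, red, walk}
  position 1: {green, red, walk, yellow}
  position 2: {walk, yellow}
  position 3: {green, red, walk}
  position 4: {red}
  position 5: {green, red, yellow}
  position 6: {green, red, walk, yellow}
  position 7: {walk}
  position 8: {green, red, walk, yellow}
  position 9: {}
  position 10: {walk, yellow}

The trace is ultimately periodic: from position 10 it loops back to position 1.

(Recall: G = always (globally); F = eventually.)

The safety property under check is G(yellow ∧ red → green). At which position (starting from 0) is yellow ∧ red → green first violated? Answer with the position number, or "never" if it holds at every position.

never

yellow ∧ red → green holds at every position 0..10, and those are all the positions the trace ever visits, so the invariant G(yellow ∧ red → green) is never violated.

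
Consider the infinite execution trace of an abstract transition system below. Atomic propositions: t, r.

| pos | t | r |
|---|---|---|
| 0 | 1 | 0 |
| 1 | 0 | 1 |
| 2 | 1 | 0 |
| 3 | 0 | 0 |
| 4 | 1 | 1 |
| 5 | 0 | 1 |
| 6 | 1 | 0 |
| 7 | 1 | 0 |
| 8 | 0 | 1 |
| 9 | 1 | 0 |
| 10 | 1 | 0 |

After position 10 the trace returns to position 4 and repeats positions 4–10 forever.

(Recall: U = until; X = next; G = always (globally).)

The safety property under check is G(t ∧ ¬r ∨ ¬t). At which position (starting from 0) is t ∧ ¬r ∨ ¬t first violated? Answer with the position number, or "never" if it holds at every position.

Check t ∧ ¬r ∨ ¬t at each position in order: 0 ✓, 1 ✓, 2 ✓, 3 ✓.
At position 4 the labels are {r, t}, so t ∧ ¬r ∨ ¬t is false there. This is the first violation.

4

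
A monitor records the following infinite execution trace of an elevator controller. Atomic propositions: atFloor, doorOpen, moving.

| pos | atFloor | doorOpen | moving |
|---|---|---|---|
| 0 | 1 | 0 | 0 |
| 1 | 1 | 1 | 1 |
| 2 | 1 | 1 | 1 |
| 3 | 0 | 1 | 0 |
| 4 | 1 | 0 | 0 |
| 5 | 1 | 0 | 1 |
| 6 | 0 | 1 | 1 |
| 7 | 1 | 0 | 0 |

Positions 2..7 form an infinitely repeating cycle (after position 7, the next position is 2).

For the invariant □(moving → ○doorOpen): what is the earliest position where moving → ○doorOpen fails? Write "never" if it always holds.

Check moving → ○doorOpen at each position in order: 0 ✓, 1 ✓, 2 ✓, 3 ✓, 4 ✓, 5 ✓.
At position 6 the labels are {doorOpen, moving} and the next position 7 has {atFloor}, so moving → ○doorOpen is false there. This is the first violation.

6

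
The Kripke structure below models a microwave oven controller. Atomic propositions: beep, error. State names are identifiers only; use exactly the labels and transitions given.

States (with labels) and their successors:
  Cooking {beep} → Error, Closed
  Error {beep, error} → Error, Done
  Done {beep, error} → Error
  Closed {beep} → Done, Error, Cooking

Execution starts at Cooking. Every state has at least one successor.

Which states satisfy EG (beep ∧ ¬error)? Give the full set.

{Cooking, Closed}

States satisfying beep ∧ ¬error: {Cooking, Closed}.
States satisfying EG (beep ∧ ¬error): {Cooking, Closed}.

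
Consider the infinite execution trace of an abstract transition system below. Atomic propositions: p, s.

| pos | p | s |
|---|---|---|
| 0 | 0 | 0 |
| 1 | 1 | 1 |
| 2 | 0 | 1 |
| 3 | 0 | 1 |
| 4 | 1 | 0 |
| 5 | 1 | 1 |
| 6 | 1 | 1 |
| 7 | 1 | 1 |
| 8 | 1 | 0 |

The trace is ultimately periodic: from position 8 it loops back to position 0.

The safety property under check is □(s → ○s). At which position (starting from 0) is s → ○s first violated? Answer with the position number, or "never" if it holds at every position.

3

Check s → ○s at each position in order: 0 ✓, 1 ✓, 2 ✓.
At position 3 the labels are {s} and the next position 4 has {p}, so s → ○s is false there. This is the first violation.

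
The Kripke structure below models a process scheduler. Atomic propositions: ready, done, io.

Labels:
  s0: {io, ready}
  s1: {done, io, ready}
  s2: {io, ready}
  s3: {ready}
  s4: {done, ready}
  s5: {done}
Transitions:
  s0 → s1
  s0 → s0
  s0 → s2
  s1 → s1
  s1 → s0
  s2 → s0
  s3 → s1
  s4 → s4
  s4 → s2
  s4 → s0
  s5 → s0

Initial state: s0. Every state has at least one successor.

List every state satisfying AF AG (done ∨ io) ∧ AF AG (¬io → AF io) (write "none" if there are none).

{s0, s1, s2, s3, s5}

States satisfying AG (done ∨ io): {s0, s1, s2, s4, s5}.
States satisfying AF AG (done ∨ io): {s0, s1, s2, s3, s4, s5}.
States satisfying AG (¬io → AF io): {s0, s1, s2, s3, s5}.
States satisfying AF AG (¬io → AF io): {s0, s1, s2, s3, s5}.
States satisfying AF AG (done ∨ io) ∧ AF AG (¬io → AF io): {s0, s1, s2, s3, s5}.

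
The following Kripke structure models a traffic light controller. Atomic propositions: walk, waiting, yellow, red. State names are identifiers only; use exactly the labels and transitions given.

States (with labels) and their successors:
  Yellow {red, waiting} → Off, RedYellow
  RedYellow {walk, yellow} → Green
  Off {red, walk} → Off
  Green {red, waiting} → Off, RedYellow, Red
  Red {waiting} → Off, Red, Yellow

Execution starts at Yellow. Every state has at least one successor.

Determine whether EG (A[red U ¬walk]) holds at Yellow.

States satisfying A[red U ¬walk]: {Yellow, Green, Red}.
States satisfying EG (A[red U ¬walk]): {Green, Red}.
No suitable path/successor from Yellow witnesses the formula.
Yellow ∉ Sat(EG (A[red U ¬walk])).

No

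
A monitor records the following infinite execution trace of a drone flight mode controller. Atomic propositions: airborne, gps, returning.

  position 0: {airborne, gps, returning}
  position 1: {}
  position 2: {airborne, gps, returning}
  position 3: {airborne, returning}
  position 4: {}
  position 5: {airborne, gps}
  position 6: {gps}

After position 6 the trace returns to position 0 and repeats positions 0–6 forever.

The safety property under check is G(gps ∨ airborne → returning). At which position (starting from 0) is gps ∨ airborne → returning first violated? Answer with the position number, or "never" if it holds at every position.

5

Check gps ∨ airborne → returning at each position in order: 0 ✓, 1 ✓, 2 ✓, 3 ✓, 4 ✓.
At position 5 the labels are {airborne, gps}, so gps ∨ airborne → returning is false there. This is the first violation.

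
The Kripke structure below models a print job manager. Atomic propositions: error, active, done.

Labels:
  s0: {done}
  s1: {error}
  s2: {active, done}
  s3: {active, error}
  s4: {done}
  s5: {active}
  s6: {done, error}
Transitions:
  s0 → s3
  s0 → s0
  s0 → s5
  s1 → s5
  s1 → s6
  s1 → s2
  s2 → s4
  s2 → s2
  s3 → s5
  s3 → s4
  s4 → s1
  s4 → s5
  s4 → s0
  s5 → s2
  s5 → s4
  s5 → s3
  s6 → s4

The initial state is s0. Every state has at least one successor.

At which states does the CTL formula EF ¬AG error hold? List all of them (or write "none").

{s0, s1, s2, s3, s4, s5, s6}

States satisfying ¬AG error: {s0, s1, s2, s3, s4, s5, s6}.
States satisfying EF ¬AG error: {s0, s1, s2, s3, s4, s5, s6}.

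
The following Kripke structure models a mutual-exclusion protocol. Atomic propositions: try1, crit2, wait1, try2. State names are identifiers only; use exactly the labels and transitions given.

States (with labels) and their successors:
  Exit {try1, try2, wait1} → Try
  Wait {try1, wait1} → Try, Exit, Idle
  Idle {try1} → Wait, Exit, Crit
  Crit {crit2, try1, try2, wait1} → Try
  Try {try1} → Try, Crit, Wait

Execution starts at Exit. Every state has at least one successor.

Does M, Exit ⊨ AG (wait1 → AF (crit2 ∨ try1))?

States satisfying wait1 → AF (crit2 ∨ try1): {Exit, Wait, Idle, Crit, Try}.
States satisfying AG (wait1 → AF (crit2 ∨ try1)): {Exit, Wait, Idle, Crit, Try}.
Every state reachable from Exit satisfies wait1 → AF (crit2 ∨ try1).
Exit ∈ Sat(AG (wait1 → AF (crit2 ∨ try1))).

Holds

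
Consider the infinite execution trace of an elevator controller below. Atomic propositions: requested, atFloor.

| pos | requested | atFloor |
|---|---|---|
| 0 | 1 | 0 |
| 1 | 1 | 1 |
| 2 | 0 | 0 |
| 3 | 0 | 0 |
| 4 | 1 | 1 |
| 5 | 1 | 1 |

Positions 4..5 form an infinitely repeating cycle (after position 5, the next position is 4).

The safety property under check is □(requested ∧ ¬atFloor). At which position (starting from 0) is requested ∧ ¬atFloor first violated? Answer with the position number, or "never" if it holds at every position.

1

Check requested ∧ ¬atFloor at each position in order: 0 ✓.
At position 1 the labels are {atFloor, requested}, so requested ∧ ¬atFloor is false there. This is the first violation.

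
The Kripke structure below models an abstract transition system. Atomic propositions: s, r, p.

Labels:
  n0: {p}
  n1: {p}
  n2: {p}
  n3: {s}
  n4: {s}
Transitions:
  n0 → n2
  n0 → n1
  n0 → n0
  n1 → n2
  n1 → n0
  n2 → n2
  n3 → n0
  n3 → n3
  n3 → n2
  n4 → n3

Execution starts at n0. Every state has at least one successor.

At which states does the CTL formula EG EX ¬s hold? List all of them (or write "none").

{n0, n1, n2, n3}

States satisfying EX ¬s: {n0, n1, n2, n3}.
States satisfying EG EX ¬s: {n0, n1, n2, n3}.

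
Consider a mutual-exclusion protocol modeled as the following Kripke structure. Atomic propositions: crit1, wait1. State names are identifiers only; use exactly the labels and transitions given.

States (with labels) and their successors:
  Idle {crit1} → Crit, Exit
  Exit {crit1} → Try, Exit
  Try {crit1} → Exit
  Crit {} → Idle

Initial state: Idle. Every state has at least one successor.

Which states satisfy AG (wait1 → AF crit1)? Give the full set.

States satisfying wait1 → AF crit1: {Idle, Exit, Try, Crit}.
States satisfying AG (wait1 → AF crit1): {Idle, Exit, Try, Crit}.

{Idle, Exit, Try, Crit}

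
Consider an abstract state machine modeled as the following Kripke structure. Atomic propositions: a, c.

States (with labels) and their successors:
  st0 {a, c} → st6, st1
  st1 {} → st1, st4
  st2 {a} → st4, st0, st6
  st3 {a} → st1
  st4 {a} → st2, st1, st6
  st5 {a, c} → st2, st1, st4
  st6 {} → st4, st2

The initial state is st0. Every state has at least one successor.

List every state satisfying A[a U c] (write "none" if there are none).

{st0, st5}

States satisfying a: {st0, st2, st3, st4, st5}.
States satisfying c: {st0, st5}.
States satisfying A[a U c]: {st0, st5}.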